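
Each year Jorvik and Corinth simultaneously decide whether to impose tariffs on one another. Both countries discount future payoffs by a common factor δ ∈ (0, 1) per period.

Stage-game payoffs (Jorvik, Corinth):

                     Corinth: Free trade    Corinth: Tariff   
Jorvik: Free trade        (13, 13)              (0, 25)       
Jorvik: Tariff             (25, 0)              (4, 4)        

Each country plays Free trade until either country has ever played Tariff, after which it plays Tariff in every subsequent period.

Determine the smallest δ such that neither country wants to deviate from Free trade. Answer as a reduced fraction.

13/(1−δ) ≥ 25 + 4δ/(1−δ)
13 ≥ 25 − 21δ
δ ≥ 12/21 = 4/7.

4/7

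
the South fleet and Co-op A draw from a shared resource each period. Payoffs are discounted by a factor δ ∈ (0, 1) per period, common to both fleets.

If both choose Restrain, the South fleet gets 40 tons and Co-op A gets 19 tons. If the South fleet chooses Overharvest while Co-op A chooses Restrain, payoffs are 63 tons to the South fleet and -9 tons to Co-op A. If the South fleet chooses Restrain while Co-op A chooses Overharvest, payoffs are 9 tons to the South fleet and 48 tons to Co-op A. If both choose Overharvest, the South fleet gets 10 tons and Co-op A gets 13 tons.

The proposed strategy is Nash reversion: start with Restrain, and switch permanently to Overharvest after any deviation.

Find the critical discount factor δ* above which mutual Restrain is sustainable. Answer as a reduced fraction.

29/35

For the South fleet: deviation gain 63−40 = 23, per-period punishment loss 40−10 = 30. IC gives δ ≥ 23/53.
For Co-op A: gain 29, loss 6 per period, so δ ≥ 29/35.
The tighter constraint is Co-op A's, so cooperation needs δ ≥ 29/35.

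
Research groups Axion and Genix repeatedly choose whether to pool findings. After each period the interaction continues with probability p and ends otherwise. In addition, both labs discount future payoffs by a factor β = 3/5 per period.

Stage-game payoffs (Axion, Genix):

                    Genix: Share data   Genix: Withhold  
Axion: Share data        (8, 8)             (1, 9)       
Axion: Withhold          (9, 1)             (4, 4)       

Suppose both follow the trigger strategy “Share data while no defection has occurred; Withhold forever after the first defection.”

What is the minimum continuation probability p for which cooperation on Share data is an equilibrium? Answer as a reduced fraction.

Expected continuation weight on next period's payoff is β·p = 3/5·p, which plays the role of the discount factor.
Cooperation requires 3/5·p ≥ (9−8)/(9−4) = 1/5, hence p ≥ 1/3.

1/3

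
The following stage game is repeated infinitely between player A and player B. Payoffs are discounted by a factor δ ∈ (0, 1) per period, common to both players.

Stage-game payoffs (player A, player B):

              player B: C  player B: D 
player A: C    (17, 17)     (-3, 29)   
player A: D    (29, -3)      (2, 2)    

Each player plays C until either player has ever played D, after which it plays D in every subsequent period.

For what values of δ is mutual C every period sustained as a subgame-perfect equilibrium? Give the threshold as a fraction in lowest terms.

4/9

Under grim trigger the critical discount factor is (T−C)/(T−P) with T = 29, C = 17, P = 2.
δ* = (29−17)/(29−2) = 12/27 = 4/9.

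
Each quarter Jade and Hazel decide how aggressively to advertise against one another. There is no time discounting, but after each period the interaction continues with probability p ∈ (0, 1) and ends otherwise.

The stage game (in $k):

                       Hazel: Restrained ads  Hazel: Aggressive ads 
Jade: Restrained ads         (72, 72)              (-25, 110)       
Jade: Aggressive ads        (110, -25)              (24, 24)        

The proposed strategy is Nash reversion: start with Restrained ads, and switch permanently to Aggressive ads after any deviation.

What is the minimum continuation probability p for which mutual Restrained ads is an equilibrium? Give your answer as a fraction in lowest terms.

19/43

Expected cooperation value is 72 + p·72 + p²·72 + … = 72/(1−p); deviation gives 110 + p·24/(1−p).
72 ≥ 110(1−p) + 24p ⇒ 86p ≥ 38 ⇒ p ≥ 38/86 = 19/43.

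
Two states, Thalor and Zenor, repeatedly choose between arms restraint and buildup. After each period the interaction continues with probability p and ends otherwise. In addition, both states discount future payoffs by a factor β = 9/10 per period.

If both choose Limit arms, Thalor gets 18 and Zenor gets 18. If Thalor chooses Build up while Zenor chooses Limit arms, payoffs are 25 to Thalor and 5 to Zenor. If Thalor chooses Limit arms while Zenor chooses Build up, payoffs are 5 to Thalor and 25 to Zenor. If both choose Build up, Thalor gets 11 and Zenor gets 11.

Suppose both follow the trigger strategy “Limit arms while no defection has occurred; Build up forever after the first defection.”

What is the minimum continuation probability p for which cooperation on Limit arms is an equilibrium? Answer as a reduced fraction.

5/9

Expected continuation weight on next period's payoff is β·p = 9/10·p, which plays the role of the discount factor.
Cooperation requires 9/10·p ≥ (25−18)/(25−11) = 1/2, hence p ≥ 5/9.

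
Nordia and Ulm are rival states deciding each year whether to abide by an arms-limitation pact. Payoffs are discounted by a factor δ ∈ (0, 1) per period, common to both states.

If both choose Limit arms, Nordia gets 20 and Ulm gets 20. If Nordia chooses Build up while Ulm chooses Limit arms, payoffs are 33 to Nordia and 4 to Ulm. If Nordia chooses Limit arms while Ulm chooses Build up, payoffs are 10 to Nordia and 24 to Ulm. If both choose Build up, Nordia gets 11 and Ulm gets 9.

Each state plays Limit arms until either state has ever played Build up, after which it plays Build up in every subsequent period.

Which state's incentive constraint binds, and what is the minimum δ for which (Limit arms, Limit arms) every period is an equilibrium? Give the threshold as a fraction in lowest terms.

For Nordia: deviation gain 33−20 = 13, per-period punishment loss 20−11 = 9. IC gives δ ≥ 13/22.
For Ulm: gain 4, loss 11 per period, so δ ≥ 4/15.
The tighter constraint is Nordia's, so cooperation needs δ ≥ 13/22.

Nordia; δ ≥ 13/22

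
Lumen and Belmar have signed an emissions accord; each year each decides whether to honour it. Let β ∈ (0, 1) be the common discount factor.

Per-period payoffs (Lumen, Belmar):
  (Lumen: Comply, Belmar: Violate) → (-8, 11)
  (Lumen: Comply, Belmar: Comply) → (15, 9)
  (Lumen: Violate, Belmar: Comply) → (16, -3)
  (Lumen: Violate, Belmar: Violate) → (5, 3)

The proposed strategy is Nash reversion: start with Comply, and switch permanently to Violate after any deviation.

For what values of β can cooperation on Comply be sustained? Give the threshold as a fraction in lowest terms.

Lumen: cooperation gives 15 each period; deviation gives 16 once then 5 forever.
  15/(1−β) ≥ 16 + 5β/(1−β) ⇒ β ≥ 1/11.
Belmar: cooperation gives 9 each period; deviation gives 11 once then 3 forever.
  β ≥ 2/8 = 1/4.
Both must hold, so the binding constraint is Belmar's: β ≥ 1/4.

1/4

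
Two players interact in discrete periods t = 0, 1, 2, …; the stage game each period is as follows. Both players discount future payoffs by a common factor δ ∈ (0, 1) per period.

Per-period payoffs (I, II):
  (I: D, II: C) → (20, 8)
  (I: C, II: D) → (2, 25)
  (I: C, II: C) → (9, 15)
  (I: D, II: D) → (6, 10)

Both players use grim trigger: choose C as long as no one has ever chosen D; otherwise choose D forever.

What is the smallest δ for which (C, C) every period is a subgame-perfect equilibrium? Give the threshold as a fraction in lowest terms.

11/14

I's threshold: (20−9)/(20−6) = 11/14.
II's threshold: (25−15)/(25−10) = 2/3.
11/14 > 2/3, so I binds and δ* = 11/14.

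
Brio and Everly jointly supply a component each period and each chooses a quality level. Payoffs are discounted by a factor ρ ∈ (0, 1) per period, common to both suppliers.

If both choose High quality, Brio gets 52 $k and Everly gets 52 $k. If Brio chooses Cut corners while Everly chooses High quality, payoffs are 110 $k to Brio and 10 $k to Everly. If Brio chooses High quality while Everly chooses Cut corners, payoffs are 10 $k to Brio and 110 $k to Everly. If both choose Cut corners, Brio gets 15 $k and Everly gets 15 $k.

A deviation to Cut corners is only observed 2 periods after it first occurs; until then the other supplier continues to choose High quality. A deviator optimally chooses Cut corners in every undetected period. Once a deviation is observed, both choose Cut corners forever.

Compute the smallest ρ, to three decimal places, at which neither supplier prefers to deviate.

0.781

Deviating for the 2 undetected periods gains 110−52 = 58 per period over cooperation, then loses 52−15 = 37 per period forever once punishment starts.
Gain: 58(1 + ρ + … + ρ^1); loss: 37·ρ^2/(1−ρ).
No profitable deviation ⇔ 58(1−ρ^2) ≤ 37·ρ^2, i.e. ρ^2 ≥ 58/(58+37) = 58/95.
Hence ρ ≥ (58/95)^(1/2) ≈ 0.781.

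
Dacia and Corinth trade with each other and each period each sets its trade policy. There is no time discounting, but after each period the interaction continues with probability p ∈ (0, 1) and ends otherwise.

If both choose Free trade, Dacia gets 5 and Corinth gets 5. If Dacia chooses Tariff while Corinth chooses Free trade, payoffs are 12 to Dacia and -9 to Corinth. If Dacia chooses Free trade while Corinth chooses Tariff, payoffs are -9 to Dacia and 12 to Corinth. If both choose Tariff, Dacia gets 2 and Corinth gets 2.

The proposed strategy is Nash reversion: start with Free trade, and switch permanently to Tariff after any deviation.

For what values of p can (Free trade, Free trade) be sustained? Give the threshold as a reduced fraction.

7/10

With no time discounting, the continuation probability p plays the role of the discount factor.
Grim-trigger IC: 5/(1−p) ≥ 12 + 2p/(1−p) ⇒ p ≥ (12−5)/(12−2) = 7/10.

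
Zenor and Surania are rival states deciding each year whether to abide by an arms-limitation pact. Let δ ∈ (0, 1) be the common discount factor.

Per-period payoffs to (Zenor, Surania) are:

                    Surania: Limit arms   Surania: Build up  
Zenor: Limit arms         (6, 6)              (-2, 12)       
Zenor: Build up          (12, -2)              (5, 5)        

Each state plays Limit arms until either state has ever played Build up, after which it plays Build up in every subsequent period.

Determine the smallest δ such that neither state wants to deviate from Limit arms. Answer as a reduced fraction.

6/7

Under grim trigger the critical discount factor is (T−C)/(T−P) with T = 12, C = 6, P = 5.
δ* = (12−6)/(12−5) = 6/7.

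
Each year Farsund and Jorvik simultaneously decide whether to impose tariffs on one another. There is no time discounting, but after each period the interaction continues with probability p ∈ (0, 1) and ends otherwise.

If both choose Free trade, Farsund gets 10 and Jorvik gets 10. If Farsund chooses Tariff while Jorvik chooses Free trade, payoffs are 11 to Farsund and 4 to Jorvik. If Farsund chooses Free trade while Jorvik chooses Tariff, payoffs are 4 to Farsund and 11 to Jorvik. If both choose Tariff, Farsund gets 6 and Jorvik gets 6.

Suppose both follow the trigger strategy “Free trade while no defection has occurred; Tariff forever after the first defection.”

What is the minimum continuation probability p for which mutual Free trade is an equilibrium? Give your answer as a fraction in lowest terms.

Expected cooperation value is 10 + p·10 + p²·10 + … = 10/(1−p); deviation gives 11 + p·6/(1−p).
10 ≥ 11(1−p) + 6p ⇒ 5p ≥ 1 ⇒ p ≥ 1/5.

1/5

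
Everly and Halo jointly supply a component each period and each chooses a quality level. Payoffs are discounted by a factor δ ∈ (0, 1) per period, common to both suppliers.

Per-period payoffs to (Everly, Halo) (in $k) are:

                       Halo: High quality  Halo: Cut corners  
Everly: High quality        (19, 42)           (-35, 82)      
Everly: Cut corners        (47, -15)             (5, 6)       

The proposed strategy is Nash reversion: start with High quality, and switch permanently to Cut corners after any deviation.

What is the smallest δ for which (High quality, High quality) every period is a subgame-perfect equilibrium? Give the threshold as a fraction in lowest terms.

2/3

Everly: cooperation gives 19 each period; deviation gives 47 once then 5 forever.
  19/(1−δ) ≥ 47 + 5δ/(1−δ) ⇒ δ ≥ 28/42 = 2/3.
Halo: cooperation gives 42 each period; deviation gives 82 once then 6 forever.
  δ ≥ 40/76 = 10/19.
Both must hold, so the binding constraint is Everly's: δ ≥ 2/3.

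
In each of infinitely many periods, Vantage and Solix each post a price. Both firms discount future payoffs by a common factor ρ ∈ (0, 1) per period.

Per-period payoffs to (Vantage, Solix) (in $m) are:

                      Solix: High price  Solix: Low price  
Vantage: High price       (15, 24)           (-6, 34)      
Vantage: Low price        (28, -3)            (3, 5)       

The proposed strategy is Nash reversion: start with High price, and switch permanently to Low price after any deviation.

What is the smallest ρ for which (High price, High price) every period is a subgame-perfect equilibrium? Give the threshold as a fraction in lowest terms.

For Vantage: deviation gain 28−15 = 13, per-period punishment loss 15−3 = 12. IC gives ρ ≥ 13/25.
For Solix: gain 10, loss 19 per period, so ρ ≥ 10/29.
The tighter constraint is Vantage's, so cooperation needs ρ ≥ 13/25.

13/25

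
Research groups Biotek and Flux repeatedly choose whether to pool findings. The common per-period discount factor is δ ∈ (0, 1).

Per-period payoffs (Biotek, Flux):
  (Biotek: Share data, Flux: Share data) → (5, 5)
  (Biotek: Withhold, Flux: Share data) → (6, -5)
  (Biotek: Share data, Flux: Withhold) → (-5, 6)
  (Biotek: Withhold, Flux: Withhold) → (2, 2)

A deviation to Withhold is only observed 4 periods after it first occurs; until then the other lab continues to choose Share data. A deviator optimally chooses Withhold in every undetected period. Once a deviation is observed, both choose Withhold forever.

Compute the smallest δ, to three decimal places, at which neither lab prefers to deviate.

0.707

The best deviation is to choose Withhold for all 4 undetected periods, earning 6 each, then 2 forever once detected.
Deviation value: 6(1−δ^4)/(1−δ) + 2δ^4/(1−δ); cooperation value: 5/(1−δ).
IC: 5 ≥ 6(1−δ^4) + 2δ^4 = 6 − 4δ^4.
So δ^4 ≥ 1/4, giving δ ≥ (1/4)^(1/4) ≈ 0.707.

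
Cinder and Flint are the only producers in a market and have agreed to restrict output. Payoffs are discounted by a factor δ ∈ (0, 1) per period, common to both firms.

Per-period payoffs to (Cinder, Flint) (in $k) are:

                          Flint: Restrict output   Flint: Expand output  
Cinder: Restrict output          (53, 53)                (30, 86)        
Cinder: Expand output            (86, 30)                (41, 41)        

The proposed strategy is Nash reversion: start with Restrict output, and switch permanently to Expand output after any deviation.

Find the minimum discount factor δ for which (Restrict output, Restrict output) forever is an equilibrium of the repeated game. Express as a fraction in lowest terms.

11/15

One-period gain from deviating is 86 − 53 = 33. The loss is 53 − 41 = 12 in every subsequent period, with present value 12·δ/(1−δ).
Deviation is unprofitable when 12·δ/(1−δ) ≥ 33, i.e. δ/(1−δ) ≥ 11/4.
Equivalently δ ≥ 33/(33+12) = 11/15.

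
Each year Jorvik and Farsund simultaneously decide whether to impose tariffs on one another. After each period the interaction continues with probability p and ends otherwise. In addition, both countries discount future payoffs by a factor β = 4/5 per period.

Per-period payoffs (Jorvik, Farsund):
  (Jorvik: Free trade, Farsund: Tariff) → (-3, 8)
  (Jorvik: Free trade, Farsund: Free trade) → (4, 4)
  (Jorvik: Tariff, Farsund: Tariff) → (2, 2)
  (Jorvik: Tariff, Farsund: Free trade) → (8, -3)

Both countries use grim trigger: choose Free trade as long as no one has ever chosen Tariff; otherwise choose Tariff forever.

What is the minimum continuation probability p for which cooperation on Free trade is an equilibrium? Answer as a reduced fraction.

With continuation probability p and discount β, the effective per-period discount factor is βp.
Grim-trigger IC: βp ≥ (8−4)/(8−2) = 2/3.
So p ≥ (2/3)/(4/5) = 5/6.

5/6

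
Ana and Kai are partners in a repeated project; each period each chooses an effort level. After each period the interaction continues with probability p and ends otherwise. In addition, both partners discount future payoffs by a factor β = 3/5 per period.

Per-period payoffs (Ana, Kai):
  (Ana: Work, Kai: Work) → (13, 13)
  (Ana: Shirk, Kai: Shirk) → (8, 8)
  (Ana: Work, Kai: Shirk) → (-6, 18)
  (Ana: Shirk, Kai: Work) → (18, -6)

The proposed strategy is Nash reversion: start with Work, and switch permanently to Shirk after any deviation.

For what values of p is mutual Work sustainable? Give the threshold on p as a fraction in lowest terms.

5/6

With continuation probability p and discount β, the effective per-period discount factor is βp.
Grim-trigger IC: βp ≥ (18−13)/(18−8) = 1/2.
So p ≥ (1/2)/(3/5) = 5/6.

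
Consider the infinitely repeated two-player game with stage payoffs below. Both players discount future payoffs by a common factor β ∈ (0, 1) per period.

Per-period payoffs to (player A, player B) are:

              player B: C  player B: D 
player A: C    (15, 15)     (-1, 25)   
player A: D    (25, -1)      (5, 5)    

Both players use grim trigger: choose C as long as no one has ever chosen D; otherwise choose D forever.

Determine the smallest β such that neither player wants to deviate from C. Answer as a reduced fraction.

1/2

15/(1−β) ≥ 25 + 5β/(1−β)
15 ≥ 25 − 20β
β ≥ 10/20 = 1/2.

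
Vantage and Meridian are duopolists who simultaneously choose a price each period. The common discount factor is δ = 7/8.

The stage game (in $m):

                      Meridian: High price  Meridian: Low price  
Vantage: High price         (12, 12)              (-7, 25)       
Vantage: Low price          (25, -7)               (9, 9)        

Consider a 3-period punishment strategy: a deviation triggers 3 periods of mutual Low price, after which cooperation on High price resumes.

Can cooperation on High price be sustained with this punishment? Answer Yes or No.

Comparing payoff streams over the 4 periods until play realigns: cooperate → 12(1+δ+…+δ^3); deviate → 25 + 9(δ+…+δ^3).
Cooperation is sustained iff (12−9)(δ+…+δ^3) ≥ 25−12.
δ+…+δ^3 = 7/8·(1−(7/8)^3)/(1−7/8) = 2.3105, and (25−12)/(12−9) = 4.3333.
2.3105 < 4.3333, so cooperation is not sustainable.

No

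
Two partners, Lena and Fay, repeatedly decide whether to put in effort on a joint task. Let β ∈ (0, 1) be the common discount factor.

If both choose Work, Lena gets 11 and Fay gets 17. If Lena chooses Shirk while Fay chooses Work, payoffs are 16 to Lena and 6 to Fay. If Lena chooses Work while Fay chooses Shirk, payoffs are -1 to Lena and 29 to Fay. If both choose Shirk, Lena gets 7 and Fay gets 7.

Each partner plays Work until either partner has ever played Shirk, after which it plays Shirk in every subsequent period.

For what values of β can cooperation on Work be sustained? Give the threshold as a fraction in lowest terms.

Lena's threshold: (16−11)/(16−7) = 5/9.
Fay's threshold: (29−17)/(29−7) = 6/11.
5/9 > 6/11, so Lena binds and β* = 5/9.

5/9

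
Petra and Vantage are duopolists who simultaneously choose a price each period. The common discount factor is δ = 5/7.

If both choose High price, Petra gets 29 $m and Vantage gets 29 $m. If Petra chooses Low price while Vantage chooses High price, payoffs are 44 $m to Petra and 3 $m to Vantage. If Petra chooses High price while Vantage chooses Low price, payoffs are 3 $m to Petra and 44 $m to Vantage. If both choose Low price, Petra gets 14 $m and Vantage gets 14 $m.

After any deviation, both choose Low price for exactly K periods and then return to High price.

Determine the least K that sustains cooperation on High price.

Need Σ_{k=1}^{K} δ^k ≥ (44−29)/(29−14) = 1.0000 at δ = 5/7.
At K = 1 the sum is 0.7143 < 1.0000; at K = 2 it is 1.2245 ≥ 1.0000.
So the minimum punishment length is K = 2.

2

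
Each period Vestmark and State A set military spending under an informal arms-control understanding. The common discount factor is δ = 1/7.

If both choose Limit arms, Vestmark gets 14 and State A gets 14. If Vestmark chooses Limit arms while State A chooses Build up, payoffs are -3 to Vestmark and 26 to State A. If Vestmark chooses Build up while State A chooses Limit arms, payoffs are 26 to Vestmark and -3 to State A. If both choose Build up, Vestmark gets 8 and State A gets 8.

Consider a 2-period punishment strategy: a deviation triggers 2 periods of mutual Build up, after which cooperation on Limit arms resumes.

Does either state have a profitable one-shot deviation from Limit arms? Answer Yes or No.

Comparing payoff streams over the 3 periods until play realigns: cooperate → 14(1+δ+…+δ^2); deviate → 26 + 8(δ+…+δ^2).
Cooperation is sustained iff (14−8)(δ+…+δ^2) ≥ 26−14.
δ+…+δ^2 = 1/7·(1−(1/7)^2)/(1−1/7) = 0.1633, and (26−14)/(14−8) = 2.0000.
0.1633 < 2.0000, so cooperation is not sustainable.

Yes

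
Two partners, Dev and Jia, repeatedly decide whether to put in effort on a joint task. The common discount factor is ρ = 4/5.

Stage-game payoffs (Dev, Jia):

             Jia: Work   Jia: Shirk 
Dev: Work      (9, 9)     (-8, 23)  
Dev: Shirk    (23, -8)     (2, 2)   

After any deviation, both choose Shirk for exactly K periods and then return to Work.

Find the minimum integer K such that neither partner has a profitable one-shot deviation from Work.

No profitable deviation requires (9−2)(ρ+…+ρ^K) ≥ 23−9, i.e. ρ+…+ρ^K ≥ 2 ≈ 2.0000.
With ρ = 4/5, the partial sums are K=1: 0.8000, K=2: 1.4400, K=3: 1.9520, K=4: 2.3616.
K = 4 is the first length at which the sum reaches 2.0000.

4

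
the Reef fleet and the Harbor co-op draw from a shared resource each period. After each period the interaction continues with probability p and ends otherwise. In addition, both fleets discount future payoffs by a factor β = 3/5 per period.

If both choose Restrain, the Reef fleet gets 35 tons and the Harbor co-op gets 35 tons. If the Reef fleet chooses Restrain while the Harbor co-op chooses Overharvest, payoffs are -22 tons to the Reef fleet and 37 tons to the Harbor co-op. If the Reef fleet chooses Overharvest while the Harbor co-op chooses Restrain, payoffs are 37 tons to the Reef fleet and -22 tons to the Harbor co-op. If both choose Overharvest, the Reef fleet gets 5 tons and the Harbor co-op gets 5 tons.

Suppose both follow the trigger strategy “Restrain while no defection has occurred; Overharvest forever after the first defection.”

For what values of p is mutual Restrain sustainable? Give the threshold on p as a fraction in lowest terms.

Expected continuation weight on next period's payoff is β·p = 3/5·p, which plays the role of the discount factor.
Cooperation requires 3/5·p ≥ (37−35)/(37−5) = 1/16, hence p ≥ 5/48.

5/48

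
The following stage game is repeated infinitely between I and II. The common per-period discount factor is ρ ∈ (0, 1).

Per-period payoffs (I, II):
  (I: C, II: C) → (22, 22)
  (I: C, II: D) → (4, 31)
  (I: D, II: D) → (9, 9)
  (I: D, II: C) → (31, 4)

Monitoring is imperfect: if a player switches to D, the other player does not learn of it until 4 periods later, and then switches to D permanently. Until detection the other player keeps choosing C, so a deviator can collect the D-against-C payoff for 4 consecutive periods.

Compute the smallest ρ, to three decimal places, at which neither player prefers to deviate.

0.800

The best deviation is to choose D for all 4 undetected periods, earning 31 each, then 9 forever once detected.
Deviation value: 31(1−ρ^4)/(1−ρ) + 9ρ^4/(1−ρ); cooperation value: 22/(1−ρ).
IC: 22 ≥ 31(1−ρ^4) + 9ρ^4 = 31 − 22ρ^4.
So ρ^4 ≥ 9/22, giving ρ ≥ (9/22)^(1/4) ≈ 0.800.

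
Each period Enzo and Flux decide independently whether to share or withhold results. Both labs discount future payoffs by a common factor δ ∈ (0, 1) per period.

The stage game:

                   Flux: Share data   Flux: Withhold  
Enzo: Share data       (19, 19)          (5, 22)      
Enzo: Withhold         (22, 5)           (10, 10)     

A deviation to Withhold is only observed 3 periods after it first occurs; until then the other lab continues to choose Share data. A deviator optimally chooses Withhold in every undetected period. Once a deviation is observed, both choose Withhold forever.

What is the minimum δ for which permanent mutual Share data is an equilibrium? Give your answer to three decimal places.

0.630

The best deviation is to choose Withhold for all 3 undetected periods, earning 22 each, then 10 forever once detected.
Deviation value: 22(1−δ^3)/(1−δ) + 10δ^3/(1−δ); cooperation value: 19/(1−δ).
IC: 19 ≥ 22(1−δ^3) + 10δ^3 = 22 − 12δ^3.
So δ^3 ≥ 3/12 = 1/4, giving δ ≥ (1/4)^(1/3) ≈ 0.630.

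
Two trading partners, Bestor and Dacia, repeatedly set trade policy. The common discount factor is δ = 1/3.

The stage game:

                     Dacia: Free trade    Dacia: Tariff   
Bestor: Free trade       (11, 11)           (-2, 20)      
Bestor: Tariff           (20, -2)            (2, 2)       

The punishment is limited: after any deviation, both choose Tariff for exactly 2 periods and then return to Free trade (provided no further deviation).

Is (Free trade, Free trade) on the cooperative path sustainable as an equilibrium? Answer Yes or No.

Comparing payoff streams over the 3 periods until play realigns: cooperate → 11(1+δ+…+δ^2); deviate → 20 + 2(δ+…+δ^2).
Cooperation is sustained iff (11−2)(δ+…+δ^2) ≥ 20−11.
δ+…+δ^2 = 1/3·(1−(1/3)^2)/(1−1/3) = 0.4444, and (20−11)/(11−2) = 1.0000.
0.4444 < 1.0000, so cooperation is not sustainable.

No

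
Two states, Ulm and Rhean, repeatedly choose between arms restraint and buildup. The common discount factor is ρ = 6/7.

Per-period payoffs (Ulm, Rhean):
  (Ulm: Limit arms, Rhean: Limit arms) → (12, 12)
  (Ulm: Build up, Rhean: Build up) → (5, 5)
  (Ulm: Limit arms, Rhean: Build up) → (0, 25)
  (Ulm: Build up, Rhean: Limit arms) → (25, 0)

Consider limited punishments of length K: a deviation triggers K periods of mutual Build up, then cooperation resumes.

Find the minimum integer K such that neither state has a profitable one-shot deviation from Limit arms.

3

Need Σ_{k=1}^{K} ρ^k ≥ (25−12)/(12−5) = 1.8571 at ρ = 6/7.
At K = 2 the sum is 1.5918 < 1.8571; at K = 3 it is 2.2216 ≥ 1.8571.
So the minimum punishment length is K = 3.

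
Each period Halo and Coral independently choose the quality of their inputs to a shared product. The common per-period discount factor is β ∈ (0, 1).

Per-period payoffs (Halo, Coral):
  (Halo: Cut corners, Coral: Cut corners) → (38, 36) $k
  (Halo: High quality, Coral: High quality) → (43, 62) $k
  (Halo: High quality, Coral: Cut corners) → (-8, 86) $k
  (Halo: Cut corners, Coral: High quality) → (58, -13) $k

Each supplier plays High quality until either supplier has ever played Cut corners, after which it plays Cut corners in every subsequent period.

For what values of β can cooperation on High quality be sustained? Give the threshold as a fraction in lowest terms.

3/4

Halo: cooperation gives 43 each period; deviation gives 58 once then 38 forever.
  43/(1−β) ≥ 58 + 38β/(1−β) ⇒ β ≥ 15/20 = 3/4.
Coral: cooperation gives 62 each period; deviation gives 86 once then 36 forever.
  β ≥ 24/50 = 12/25.
Both must hold, so the binding constraint is Halo's: β ≥ 3/4.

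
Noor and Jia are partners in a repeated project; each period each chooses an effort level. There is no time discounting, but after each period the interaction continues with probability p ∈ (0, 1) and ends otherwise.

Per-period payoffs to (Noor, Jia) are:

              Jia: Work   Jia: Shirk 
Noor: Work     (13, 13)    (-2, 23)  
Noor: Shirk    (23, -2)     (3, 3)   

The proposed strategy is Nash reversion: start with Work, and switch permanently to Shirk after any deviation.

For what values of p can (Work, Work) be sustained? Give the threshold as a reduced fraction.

1/2

With no time discounting, the continuation probability p plays the role of the discount factor.
Grim-trigger IC: 13/(1−p) ≥ 23 + 3p/(1−p) ⇒ p ≥ (23−13)/(23−3) = 1/2.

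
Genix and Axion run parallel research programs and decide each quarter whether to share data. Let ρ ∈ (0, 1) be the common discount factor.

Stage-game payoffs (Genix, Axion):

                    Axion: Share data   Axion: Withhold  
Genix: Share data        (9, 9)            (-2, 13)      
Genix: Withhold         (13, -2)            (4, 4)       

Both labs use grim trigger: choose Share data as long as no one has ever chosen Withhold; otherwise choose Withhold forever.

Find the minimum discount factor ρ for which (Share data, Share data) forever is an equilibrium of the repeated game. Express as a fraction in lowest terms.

One-period gain from deviating is 13 − 9 = 4. The loss is 9 − 4 = 5 in every subsequent period, with present value 5·ρ/(1−ρ).
Deviation is unprofitable when 5·ρ/(1−ρ) ≥ 4, i.e. ρ/(1−ρ) ≥ 4/5.
Equivalently ρ ≥ 4/(4+5) = 4/9.

4/9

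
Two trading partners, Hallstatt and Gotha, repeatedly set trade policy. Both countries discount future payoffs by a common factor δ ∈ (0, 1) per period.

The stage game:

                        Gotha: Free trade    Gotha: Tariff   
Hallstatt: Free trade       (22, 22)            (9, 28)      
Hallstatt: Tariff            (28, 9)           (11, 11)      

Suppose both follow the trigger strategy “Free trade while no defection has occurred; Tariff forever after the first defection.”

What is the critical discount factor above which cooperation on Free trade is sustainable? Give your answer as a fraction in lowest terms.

6/17

Cooperation forever yields 22 each period: 22/(1−δ).
Deviating yields 28 once, then 11 forever: 28 + 11δ/(1−δ).
No profitable deviation requires 22/(1−δ) ≥ 28 + 11δ/(1−δ).
Multiplying by (1−δ): 22 ≥ 28(1−δ) + 11δ = 28 − 17δ.
So 17δ ≥ 6, i.e. δ ≥ 6/17.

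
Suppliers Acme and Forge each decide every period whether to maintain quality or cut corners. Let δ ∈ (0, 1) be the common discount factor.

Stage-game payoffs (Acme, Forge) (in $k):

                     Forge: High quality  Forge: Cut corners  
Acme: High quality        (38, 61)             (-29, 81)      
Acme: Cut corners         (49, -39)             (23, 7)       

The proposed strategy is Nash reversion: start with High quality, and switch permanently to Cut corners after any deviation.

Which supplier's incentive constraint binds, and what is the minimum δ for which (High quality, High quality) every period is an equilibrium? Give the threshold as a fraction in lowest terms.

Acme's threshold: (49−38)/(49−23) = 11/26.
Forge's threshold: (81−61)/(81−7) = 10/37.
11/26 > 10/37, so Acme binds and δ* = 11/26.

Acme; δ ≥ 11/26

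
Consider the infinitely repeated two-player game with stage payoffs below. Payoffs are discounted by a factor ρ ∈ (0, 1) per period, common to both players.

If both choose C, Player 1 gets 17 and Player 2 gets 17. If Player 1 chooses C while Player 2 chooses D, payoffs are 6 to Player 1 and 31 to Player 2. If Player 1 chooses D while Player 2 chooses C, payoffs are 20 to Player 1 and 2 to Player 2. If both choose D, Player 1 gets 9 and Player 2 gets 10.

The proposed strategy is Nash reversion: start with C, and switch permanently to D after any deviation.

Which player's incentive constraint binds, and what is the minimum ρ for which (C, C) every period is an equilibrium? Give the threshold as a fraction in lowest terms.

Player 1: cooperation gives 17 each period; deviation gives 20 once then 9 forever.
  17/(1−ρ) ≥ 20 + 9ρ/(1−ρ) ⇒ ρ ≥ 3/11.
Player 2: cooperation gives 17 each period; deviation gives 31 once then 10 forever.
  ρ ≥ 14/21 = 2/3.
Both must hold, so the binding constraint is Player 2's: ρ ≥ 2/3.

Player 2; ρ ≥ 2/3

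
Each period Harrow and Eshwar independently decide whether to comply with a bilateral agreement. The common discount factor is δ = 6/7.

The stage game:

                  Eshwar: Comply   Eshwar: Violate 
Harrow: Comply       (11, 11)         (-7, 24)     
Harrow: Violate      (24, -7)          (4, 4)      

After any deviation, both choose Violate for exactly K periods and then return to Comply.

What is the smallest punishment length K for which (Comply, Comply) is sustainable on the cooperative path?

3

IC: δ(1−δ^K)/(1−δ) ≥ (24−11)/(11−4) = 13/7.
With δ = 6/7: need 1 − δ^K ≥ 13/7·(1−6/7)/(6/7), i.e. δ^K ≤ 0.6905.
Since (6/7)^2 = 0.7347 and (6/7)^3 = 0.6297, the smallest such K is 3.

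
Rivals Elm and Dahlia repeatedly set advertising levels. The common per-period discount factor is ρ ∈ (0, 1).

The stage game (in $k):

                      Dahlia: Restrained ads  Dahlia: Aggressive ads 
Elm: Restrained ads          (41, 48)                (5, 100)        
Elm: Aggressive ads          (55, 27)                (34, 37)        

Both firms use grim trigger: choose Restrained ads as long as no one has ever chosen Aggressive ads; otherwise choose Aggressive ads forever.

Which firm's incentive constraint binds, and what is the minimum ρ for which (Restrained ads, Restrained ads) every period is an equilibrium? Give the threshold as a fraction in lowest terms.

Dahlia; ρ ≥ 52/63

For Elm: deviation gain 55−41 = 14, per-period punishment loss 41−34 = 7. IC gives ρ ≥ 14/21 = 2/3.
For Dahlia: gain 52, loss 11 per period, so ρ ≥ 52/63.
The tighter constraint is Dahlia's, so cooperation needs ρ ≥ 52/63.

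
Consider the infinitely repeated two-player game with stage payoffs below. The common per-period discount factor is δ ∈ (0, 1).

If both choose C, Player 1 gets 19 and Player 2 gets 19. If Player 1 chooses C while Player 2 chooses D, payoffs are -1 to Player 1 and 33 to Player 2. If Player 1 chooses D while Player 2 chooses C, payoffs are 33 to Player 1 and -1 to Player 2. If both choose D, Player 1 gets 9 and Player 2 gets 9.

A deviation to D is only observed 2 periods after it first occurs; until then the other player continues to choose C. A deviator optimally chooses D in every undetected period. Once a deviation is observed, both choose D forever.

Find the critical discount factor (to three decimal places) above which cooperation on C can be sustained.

The best deviation is to choose D for all 2 undetected periods, earning 33 each, then 9 forever once detected.
Deviation value: 33(1−δ^2)/(1−δ) + 9δ^2/(1−δ); cooperation value: 19/(1−δ).
IC: 19 ≥ 33(1−δ^2) + 9δ^2 = 33 − 24δ^2.
So δ^2 ≥ 14/24 = 7/12, giving δ ≥ (7/12)^(1/2) ≈ 0.764.

0.764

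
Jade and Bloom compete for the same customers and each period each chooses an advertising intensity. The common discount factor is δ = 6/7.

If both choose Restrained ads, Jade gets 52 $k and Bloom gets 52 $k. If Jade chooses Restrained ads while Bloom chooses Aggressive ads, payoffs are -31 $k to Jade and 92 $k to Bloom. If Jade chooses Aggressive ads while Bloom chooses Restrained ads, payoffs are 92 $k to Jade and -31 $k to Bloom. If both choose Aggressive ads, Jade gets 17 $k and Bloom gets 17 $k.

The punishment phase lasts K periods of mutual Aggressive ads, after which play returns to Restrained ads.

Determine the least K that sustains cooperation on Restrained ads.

2

IC: δ(1−δ^K)/(1−δ) ≥ (92−52)/(52−17) = 8/7.
With δ = 6/7: need 1 − δ^K ≥ 8/7·(1−6/7)/(6/7), i.e. δ^K ≤ 0.8095.
Since (6/7)^1 = 0.8571 and (6/7)^2 = 0.7347, the smallest such K is 2.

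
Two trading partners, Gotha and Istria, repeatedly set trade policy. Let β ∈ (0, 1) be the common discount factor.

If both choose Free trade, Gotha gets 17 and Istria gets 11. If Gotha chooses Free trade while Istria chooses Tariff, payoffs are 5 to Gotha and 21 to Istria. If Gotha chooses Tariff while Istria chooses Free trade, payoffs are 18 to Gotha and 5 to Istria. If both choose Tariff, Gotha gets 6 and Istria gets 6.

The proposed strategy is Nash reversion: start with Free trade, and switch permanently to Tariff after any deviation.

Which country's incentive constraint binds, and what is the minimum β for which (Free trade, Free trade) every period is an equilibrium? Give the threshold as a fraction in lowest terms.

Istria; β ≥ 2/3

Gotha: cooperation gives 17 each period; deviation gives 18 once then 6 forever.
  17/(1−β) ≥ 18 + 6β/(1−β) ⇒ β ≥ 1/12.
Istria: cooperation gives 11 each period; deviation gives 21 once then 6 forever.
  β ≥ 10/15 = 2/3.
Both must hold, so the binding constraint is Istria's: β ≥ 2/3.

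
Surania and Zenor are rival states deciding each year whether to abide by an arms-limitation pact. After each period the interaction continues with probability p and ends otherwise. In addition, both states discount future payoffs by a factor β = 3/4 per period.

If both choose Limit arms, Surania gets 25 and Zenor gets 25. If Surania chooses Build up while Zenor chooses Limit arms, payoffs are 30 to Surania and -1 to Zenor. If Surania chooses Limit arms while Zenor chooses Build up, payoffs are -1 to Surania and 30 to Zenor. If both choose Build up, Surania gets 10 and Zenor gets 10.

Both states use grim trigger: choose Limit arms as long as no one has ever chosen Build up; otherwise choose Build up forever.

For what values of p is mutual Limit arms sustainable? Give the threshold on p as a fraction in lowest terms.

With continuation probability p and discount β, the effective per-period discount factor is βp.
Grim-trigger IC: βp ≥ (30−25)/(30−10) = 1/4.
So p ≥ (1/4)/(3/4) = 1/3.

1/3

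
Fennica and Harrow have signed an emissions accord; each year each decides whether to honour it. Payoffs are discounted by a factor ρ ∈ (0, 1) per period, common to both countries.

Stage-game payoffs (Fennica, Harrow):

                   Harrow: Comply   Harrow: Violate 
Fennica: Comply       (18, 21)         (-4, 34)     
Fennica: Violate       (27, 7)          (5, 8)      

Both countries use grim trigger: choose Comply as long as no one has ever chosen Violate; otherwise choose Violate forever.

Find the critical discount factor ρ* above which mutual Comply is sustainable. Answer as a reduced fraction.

1/2

For Fennica: deviation gain 27−18 = 9, per-period punishment loss 18−5 = 13. IC gives ρ ≥ 9/22.
For Harrow: gain 13, loss 13 per period, so ρ ≥ 13/26 = 1/2.
The tighter constraint is Harrow's, so cooperation needs ρ ≥ 1/2.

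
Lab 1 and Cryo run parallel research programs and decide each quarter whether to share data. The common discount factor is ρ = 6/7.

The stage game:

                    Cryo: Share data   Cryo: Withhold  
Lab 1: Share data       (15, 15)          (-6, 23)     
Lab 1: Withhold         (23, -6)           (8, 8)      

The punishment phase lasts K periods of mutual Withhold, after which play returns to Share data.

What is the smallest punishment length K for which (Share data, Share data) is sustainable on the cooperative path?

No profitable deviation requires (15−8)(ρ+…+ρ^K) ≥ 23−15, i.e. ρ+…+ρ^K ≥ 8/7 ≈ 1.1429.
With ρ = 6/7, the partial sums are K=1: 0.8571, K=2: 1.5918.
K = 2 is the first length at which the sum reaches 1.1429.

2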